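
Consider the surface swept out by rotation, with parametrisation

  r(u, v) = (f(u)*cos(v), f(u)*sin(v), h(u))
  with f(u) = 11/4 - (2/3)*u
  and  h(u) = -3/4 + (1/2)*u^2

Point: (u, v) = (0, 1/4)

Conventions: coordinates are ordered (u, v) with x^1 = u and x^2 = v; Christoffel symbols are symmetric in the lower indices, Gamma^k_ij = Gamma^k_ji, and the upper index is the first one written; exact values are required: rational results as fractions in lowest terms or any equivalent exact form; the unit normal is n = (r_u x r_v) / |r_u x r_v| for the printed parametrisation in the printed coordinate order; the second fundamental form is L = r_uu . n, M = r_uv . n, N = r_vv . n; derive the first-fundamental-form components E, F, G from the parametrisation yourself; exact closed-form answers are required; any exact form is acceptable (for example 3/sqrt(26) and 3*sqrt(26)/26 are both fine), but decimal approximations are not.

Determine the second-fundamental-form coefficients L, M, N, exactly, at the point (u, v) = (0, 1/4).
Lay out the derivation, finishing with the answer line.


f = 11/4, f' = -2/3, f'' = 0, h' = 0, h'' = 1
E = 4/9, F = 0, G = 121/16; answer radicand W^2 = 4/9
unnormalised second-form numerators: l = -2/3, m = 0, n = 0; L = l/sqrt(4/9), and similarly M = m/sqrt(W^2), N = n/sqrt(W^2)

Answer: L = -1, M = 0, N = 0


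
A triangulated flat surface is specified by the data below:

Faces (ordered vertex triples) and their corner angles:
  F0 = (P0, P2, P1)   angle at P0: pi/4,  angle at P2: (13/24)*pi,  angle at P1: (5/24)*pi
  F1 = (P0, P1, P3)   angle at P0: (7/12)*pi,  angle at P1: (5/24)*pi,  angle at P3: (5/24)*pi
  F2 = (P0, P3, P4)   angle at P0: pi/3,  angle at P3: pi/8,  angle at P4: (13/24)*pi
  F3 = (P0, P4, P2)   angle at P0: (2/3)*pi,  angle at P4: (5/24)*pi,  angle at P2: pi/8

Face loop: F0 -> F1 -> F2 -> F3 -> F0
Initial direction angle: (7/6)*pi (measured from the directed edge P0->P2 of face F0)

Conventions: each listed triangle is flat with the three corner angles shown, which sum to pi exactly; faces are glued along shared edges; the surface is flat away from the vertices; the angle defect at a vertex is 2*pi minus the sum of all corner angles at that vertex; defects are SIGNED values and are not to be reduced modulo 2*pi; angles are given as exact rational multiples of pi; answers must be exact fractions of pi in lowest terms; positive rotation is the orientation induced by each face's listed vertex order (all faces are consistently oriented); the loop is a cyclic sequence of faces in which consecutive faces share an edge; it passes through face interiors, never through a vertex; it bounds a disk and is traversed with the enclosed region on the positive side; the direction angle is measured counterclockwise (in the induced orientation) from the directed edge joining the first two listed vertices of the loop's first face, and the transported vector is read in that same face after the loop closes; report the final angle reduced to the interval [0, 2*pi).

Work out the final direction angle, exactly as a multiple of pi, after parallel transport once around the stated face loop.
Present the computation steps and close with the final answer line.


enclosed vertex P0: corner angles sum to (11/6)*pi, defect = 2*pi - (11/6)*pi = pi/6
adding the enclosed defects to the starting angle (mod 2*pi, induced orientation) gives the holonomy
final angle = (7/6)*pi + pi/6 = (4/3)*pi (mod 2*pi)

Answer: final direction angle = (4/3)*pi


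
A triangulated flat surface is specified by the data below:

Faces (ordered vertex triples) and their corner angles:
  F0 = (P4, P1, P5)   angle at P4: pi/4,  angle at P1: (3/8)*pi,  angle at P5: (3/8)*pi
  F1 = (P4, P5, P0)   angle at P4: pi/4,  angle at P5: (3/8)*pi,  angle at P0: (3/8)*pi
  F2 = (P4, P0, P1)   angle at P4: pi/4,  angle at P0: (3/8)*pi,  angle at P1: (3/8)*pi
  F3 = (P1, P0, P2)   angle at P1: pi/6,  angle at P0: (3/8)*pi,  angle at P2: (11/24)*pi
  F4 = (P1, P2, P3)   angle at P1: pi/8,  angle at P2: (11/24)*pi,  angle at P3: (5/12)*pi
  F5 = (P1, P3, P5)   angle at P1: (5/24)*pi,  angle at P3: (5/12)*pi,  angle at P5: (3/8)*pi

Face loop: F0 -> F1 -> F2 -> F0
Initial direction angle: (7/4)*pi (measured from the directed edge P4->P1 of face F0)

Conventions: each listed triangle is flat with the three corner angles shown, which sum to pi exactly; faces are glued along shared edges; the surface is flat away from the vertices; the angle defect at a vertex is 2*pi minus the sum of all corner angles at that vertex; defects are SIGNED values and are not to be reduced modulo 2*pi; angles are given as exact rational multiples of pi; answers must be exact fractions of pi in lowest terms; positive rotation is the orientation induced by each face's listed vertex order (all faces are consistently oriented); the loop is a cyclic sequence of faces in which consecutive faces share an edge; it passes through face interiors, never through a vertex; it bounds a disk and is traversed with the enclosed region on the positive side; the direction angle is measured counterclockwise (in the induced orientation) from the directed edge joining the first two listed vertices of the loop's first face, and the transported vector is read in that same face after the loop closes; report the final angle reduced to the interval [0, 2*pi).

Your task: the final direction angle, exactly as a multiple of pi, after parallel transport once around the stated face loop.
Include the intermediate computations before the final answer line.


enclosed vertex P4: corner angles sum to (3/4)*pi, defect = 2*pi - (3/4)*pi = (5/4)*pi
adding the enclosed defects to the starting angle (mod 2*pi, induced orientation) gives the holonomy
final angle = (7/4)*pi + (5/4)*pi = pi (mod 2*pi)

Answer: final direction angle = pi


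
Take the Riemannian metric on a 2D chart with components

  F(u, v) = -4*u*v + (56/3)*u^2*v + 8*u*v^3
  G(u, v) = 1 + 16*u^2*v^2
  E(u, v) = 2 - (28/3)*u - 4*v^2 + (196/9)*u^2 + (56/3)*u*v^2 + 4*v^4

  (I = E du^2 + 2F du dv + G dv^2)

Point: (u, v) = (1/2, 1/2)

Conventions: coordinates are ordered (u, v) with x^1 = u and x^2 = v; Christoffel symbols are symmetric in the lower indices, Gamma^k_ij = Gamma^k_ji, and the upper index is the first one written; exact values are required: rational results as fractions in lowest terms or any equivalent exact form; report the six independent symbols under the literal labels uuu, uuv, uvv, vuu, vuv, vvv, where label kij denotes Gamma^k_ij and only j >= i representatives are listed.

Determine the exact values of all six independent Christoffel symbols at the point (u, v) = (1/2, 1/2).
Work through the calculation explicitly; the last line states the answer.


E = 157/36, F = 11/6, G = 2 at the point
E_u = 154/9, E_v = 22/3, F_u = 25/3, F_v = 17/3, G_u = 4, G_v = 4
EG - F^2 = 193/36;  g^inv = (36/193) * [[2, -11/6], [-11/6, 157/36]]
first-kind symbols [ij,l] = (1/2)(d_i g_jl + d_j g_il - d_l g_ij): [uu,u] = E_u/2 = 77/9, [uu,v] = F_u - E_v/2 = 14/3, [uv,u] = E_v/2 = 11/3, [uv,v] = G_u/2 = 2, [vv,u] = F_v - G_u/2 = 11/3, [vv,v] = G_v/2 = 2
Gamma^u_ij = (G*[ij,u] - F*[ij,v])/(EG - F^2), Gamma^v_ij = (E*[ij,v] - F*[ij,u])/(EG - F^2)

Answer: Gamma_uuu = 308/193, Gamma_uuv = 132/193, Gamma_uvv = 132/193, Gamma_vuu = 168/193, Gamma_vuv = 72/193, Gamma_vvv = 72/193


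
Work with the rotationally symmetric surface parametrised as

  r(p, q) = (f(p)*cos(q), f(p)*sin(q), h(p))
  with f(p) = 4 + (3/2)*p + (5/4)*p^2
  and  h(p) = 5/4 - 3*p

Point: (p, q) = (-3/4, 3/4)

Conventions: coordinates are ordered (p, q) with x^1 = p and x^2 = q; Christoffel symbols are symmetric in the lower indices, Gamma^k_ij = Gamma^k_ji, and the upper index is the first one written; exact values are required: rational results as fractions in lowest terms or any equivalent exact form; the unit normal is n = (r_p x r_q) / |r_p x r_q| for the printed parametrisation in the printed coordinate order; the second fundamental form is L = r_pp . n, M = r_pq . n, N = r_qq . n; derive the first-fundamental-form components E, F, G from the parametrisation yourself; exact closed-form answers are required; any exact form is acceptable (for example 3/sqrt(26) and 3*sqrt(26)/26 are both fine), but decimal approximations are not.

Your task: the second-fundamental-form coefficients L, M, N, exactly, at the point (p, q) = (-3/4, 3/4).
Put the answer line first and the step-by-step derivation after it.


Answer: L = 4*sqrt(65)/13, M = 0, N = -229*sqrt(65)/520

f = 229/64, f' = -3/8, f'' = 5/2, h' = -3, h'' = 0
E = 585/64, F = 0, G = 52441/4096; answer radicand W^2 = 585/64
unnormalised second-form numerators: l = 15/2, m = 0, n = -687/64; L = l/sqrt(585/64), and similarly M = m/sqrt(W^2), N = n/sqrt(W^2)


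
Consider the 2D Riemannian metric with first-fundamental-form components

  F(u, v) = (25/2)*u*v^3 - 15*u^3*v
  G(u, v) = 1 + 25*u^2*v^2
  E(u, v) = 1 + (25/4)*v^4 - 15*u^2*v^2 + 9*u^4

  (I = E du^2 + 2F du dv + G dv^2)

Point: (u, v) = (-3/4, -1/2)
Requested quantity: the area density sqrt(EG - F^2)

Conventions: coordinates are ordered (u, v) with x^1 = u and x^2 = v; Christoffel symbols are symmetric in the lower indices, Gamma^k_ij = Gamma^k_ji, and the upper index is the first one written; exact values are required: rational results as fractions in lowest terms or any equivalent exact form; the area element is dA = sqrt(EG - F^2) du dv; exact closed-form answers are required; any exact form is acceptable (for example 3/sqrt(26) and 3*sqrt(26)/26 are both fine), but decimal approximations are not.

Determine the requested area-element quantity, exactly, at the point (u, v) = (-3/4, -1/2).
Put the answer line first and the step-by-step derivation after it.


Answer: sqrt(EG - F^2) = 17*sqrt(5)/16

E = 545/256, F = -255/128, G = 289/64; EG - F^2 = 1445/256


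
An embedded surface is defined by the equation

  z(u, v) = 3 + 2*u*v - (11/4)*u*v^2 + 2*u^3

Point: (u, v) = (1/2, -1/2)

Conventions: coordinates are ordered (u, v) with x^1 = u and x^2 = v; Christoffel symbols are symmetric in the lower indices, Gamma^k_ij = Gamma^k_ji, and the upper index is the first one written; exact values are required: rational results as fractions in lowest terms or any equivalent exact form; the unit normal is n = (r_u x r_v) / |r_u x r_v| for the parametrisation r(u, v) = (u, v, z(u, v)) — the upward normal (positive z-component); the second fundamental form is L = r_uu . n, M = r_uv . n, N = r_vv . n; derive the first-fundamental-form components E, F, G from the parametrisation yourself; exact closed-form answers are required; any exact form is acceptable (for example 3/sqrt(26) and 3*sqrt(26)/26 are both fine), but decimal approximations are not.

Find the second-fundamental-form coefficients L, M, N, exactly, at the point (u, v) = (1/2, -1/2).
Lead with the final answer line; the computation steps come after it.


Answer: L = 96*sqrt(1709)/1709, M = 76*sqrt(1709)/1709, N = -44*sqrt(1709)/1709

z_u = -3/16, z_v = 19/8, z_uu = 6, z_uv = 19/4, z_vv = -11/4
E = 265/256, F = -57/128, G = 425/64; answer radicand W^2 = 1709/256
unnormalised second-form numerators: l = 6, m = 19/4, n = -11/4; L = l/sqrt(1709/256), and similarly M = m/sqrt(W^2), N = n/sqrt(W^2)


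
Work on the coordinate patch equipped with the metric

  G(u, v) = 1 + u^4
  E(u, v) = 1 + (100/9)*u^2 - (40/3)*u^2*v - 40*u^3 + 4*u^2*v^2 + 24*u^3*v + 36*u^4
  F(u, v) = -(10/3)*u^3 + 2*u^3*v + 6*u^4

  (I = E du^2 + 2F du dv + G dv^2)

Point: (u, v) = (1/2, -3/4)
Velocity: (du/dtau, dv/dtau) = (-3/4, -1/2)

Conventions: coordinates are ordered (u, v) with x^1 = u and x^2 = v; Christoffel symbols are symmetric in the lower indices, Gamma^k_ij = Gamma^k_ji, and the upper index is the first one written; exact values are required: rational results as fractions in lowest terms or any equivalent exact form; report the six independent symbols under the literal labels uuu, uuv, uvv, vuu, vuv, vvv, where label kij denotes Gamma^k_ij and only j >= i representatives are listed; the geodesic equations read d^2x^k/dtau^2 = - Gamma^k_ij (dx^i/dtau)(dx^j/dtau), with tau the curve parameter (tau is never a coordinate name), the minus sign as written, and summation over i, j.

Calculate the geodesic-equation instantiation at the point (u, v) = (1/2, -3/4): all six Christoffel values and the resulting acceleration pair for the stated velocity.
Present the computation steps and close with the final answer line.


E = 265/144, F = -11/48, G = 17/16 at the point
E_u = -77/36, E_v = -11/6, F_u = -5/8, F_v = 1/4, G_u = 1/2, G_v = 0
EG - F^2 = 137/72;  g^inv = (72/137) * [[17/16, 11/48], [11/48, 265/144]]
first-kind symbols [ij,l] = (1/2)(d_i g_jl + d_j g_il - d_l g_ij): [uu,u] = E_u/2 = -77/72, [uu,v] = F_u - E_v/2 = 7/24, [uv,u] = E_v/2 = -11/12, [uv,v] = G_u/2 = 1/4, [vv,u] = F_v - G_u/2 = 0, [vv,v] = G_v/2 = 0
Gamma^u_ij = (G*[ij,u] - F*[ij,v])/(EG - F^2), Gamma^v_ij = (E*[ij,v] - F*[ij,u])/(EG - F^2)
Gamma_uuu = -77/137, Gamma_uuv = -66/137, Gamma_uvv = 0, Gamma_vuu = 21/137, Gamma_vuv = 18/137, Gamma_vvv = 0
d^2u/dtau^2 = -(Gamma_uuu*(-3/4)^2 + 2*Gamma_uuv*(-3/4)*(-1/2) + Gamma_uvv*(-1/2)^2) = 1485/2192
d^2v/dtau^2 = -(Gamma_vuu*(-3/4)^2 + 2*Gamma_vuv*(-3/4)*(-1/2) + Gamma_vvv*(-1/2)^2) = -405/2192

Answer: Gamma_uuu = -77/137, Gamma_uuv = -66/137, Gamma_uvv = 0, Gamma_vuu = 21/137, Gamma_vuv = 18/137, Gamma_vvv = 0; accelerations (d^2u/dtau^2, d^2v/dtau^2) = (1485/2192, -405/2192)


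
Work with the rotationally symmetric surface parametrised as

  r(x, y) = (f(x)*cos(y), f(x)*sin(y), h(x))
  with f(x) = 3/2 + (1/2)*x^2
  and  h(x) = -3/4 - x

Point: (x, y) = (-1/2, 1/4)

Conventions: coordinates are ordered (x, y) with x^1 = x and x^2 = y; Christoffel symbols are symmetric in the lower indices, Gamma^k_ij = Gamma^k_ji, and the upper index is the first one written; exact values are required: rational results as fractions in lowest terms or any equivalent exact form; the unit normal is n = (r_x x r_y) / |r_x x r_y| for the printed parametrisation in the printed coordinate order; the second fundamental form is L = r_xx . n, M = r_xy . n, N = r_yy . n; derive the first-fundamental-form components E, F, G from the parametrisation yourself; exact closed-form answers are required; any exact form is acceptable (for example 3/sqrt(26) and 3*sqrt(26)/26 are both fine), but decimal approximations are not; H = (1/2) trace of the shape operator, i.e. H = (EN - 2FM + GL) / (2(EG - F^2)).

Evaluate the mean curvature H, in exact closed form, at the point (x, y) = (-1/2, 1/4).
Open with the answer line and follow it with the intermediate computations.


Answer: H = 12*sqrt(5)/325

f = 13/8, f' = -1/2, f'' = 1, h' = -1, h'' = 0
E = 5/4, F = 0, G = 169/64; answer radicand W^2 = 5/4
unnormalised second-form numerators: l = 1, m = 0, n = -13/8; L = l/sqrt(5/4), and similarly M = m/sqrt(W^2), N = n/sqrt(W^2)
H = (E*n - 2*F*m + G*l) / (2*(EG - F^2)*sqrt(W^2)); E*n - 2*F*m + G*l = 39/64, EG - F^2 = 845/256, so H = (6/65)/sqrt(5/4)


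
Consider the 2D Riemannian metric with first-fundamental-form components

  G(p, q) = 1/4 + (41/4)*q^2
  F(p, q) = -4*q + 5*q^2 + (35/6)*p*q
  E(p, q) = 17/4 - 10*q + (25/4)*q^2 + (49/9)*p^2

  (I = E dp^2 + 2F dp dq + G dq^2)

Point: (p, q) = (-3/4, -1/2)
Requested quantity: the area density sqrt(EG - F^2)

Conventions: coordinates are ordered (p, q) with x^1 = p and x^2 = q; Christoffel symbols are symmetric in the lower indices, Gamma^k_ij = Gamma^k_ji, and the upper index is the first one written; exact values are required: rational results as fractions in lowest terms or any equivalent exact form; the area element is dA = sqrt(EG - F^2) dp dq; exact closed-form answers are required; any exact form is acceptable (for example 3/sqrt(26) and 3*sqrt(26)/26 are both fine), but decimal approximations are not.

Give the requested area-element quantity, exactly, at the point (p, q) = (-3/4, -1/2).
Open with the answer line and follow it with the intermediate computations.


Answer: sqrt(EG - F^2) = 3*sqrt(269)/16

E = 111/8, F = 87/16, G = 45/16; EG - F^2 = 2421/256


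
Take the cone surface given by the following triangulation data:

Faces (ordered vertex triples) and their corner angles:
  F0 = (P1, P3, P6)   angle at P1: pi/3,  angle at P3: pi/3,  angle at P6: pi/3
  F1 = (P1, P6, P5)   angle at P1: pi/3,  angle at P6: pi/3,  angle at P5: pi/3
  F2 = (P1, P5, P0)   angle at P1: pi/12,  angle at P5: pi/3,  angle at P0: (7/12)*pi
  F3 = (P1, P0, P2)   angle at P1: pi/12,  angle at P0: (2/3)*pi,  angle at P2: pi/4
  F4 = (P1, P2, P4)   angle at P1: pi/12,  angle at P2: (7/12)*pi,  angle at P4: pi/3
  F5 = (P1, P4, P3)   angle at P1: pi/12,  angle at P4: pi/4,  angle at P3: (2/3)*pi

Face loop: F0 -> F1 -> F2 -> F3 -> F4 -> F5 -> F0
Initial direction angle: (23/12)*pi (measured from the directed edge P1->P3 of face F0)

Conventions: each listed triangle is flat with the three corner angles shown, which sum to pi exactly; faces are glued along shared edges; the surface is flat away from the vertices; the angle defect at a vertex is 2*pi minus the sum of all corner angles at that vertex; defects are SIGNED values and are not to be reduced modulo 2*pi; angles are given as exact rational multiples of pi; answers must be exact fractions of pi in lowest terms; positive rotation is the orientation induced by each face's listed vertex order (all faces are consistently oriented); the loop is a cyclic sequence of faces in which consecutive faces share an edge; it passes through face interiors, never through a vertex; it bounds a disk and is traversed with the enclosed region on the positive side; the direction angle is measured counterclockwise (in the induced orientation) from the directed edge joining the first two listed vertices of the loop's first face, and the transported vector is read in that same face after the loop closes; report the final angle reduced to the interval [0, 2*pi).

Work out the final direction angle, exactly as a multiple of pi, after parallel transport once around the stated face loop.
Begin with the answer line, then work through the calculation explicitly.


Answer: final direction angle = (11/12)*pi

enclosed vertex P1: corner angles sum to pi, defect = 2*pi - pi = pi
the final direction is the initial angle plus the enclosed defects, taken mod 2*pi in the induced orientation
final angle = (23/12)*pi + pi = (11/12)*pi (mod 2*pi)


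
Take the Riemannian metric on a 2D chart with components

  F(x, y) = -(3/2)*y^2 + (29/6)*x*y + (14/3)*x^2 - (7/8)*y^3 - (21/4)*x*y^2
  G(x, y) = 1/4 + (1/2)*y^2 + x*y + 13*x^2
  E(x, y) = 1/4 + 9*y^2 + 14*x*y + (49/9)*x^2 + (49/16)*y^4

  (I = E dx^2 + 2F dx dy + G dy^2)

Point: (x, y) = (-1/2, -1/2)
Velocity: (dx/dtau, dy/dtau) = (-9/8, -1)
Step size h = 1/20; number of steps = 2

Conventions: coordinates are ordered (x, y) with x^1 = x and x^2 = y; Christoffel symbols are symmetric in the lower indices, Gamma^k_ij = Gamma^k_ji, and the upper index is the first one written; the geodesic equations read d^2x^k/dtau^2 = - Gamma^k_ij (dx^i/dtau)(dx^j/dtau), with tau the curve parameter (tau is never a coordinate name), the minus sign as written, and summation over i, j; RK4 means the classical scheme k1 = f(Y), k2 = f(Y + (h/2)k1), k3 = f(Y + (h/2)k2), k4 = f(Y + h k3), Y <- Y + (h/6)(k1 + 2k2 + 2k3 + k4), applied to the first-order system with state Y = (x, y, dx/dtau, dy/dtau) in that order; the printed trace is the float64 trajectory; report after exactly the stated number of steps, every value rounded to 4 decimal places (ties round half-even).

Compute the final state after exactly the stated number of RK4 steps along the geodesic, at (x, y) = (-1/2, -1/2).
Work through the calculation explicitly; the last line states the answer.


f(Y) = (dx/dtau, dy/dtau, -Gamma^x_ij Y'^i Y'^j, -Gamma^y_ij Y'^i Y'^j) with the Gammas evaluated at the stage position; h = 0.050000; intermediate values shown to 6 dp
step 0: x = -0.5000, y = -0.5000, dx/dtau = -1.1250, dy/dtau = -1.0000
step 1:
  k1: at (x, y) = (-0.500000, -0.500000), (dx/dtau, dy/dtau) = (-1.125000, -1.000000); Gamma_xxx = -1.162670, Gamma_xxy = -0.707711, Gamma_xyy = 0.521440, Gamma_yxx = 0.925239, Gamma_yxy = -1.236835, Gamma_yyy = -0.501189; k1 = (-1.125000, -1.000000, 2.542415, 2.113062)
  k2: at (x, y) = (-0.528125, -0.525000), (dx/dtau, dy/dtau) = (-1.061440, -0.947173); Gamma_xxx = -1.121524, Gamma_xxy = -0.676932, Gamma_xyy = 0.475451, Gamma_yxx = 0.907168, Gamma_yxy = -1.169124, Gamma_yyy = -0.468319; k2 = (-1.061440, -0.947173, 2.198154, 1.748881)
  k3: at (x, y) = (-0.526536, -0.523679), (dx/dtau, dy/dtau) = (-1.070046, -0.956278); Gamma_xxx = -1.123681, Gamma_xxy = -0.678547, Gamma_xyy = 0.477810, Gamma_yxx = 0.908245, Gamma_yxy = -1.172741, Gamma_yyy = -0.470073; k3 = (-1.070046, -0.956278, 2.238334, 1.789968)
  k4: at (x, y) = (-0.553502, -0.547814), (dx/dtau, dy/dtau) = (-1.013083, -0.910502); Gamma_xxx = -1.087606, Gamma_xxy = -0.652388, Gamma_xyy = 0.436363, Gamma_yxx = 0.893442, Gamma_yxy = -1.112144, Gamma_yyy = -0.439801; k4 = (-1.013083, -0.910502, 1.958045, 1.499342)
  Y <- Y + (h/6)(k1 + 2k2 + 2k3 + k4): x = -0.5533, y = -0.5476, dx/dtau = -1.0136, dy/dtau = -0.9109
step 2:
  k1: at (x, y) = (-0.553342, -0.547645), (dx/dtau, dy/dtau) = (-1.013555, -0.910916); Gamma_xxx = -1.087824, Gamma_xxy = -0.652538, Gamma_xyy = 0.436639, Gamma_yxx = 0.893489, Gamma_yxy = -1.112511, Gamma_yyy = -0.439993; k1 = (-1.013555, -0.910916, 1.960133, 1.501498)
  k2: at (x, y) = (-0.578681, -0.570418), (dx/dtau, dy/dtau) = (-0.964551, -0.873378); Gamma_xxx = -1.056852, Gamma_xxy = -0.630733, Gamma_xyy = 0.400036, Gamma_yxx = 0.881716, Gamma_yxy = -1.059243, Gamma_yyy = -0.412687; k2 = (-0.964551, -0.873378, 1.740791, 1.279131)
  k3: at (x, y) = (-0.577456, -0.569479), (dx/dtau, dy/dtau) = (-0.970035, -0.878938); Gamma_xxx = -1.058208, Gamma_xxy = -0.631714, Gamma_xyy = 0.401524, Gamma_yxx = 0.882466, Gamma_yxy = -1.061620, Gamma_yyy = -0.413879; k3 = (-0.970035, -0.878938, 1.762748, 1.299637)
  k4: at (x, y) = (-0.601844, -0.591592), (dx/dtau, dy/dtau) = (-0.925417, -0.845934); Gamma_xxx = -1.030713, Gamma_xxy = -0.612883, Gamma_xyy = 0.368034, Gamma_yxx = 0.873039, Gamma_yxy = -1.013152, Gamma_yyy = -0.388466; k4 = (-0.925417, -0.845934, 1.578915, 1.116596)
  Y <- Y + (h/6)(k1 + 2k2 + 2k3 + k4): x = -0.6017, y = -0.5915, dx/dtau = -0.9257, dy/dtau = -0.8461

Answer: x = -0.6017, y = -0.5915, dx/dtau = -0.9257, dy/dtau = -0.8461


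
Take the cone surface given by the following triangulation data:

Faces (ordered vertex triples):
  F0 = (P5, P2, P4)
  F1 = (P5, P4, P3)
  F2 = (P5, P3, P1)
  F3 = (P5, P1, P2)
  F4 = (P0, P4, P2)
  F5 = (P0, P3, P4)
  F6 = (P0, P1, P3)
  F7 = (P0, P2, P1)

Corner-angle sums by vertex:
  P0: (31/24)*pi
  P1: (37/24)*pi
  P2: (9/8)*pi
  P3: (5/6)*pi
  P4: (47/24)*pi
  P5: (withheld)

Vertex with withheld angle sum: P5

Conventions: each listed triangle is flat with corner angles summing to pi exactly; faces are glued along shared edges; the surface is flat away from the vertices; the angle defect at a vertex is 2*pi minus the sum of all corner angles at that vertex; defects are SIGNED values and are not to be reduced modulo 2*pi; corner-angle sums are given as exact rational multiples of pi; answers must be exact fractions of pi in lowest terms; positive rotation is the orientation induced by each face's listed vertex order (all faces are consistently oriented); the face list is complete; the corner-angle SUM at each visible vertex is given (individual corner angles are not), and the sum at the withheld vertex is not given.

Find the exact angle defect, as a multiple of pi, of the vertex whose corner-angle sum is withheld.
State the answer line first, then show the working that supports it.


Answer: defect(P5) = (3/4)*pi

V = 6, E = 12, F = 8; chi = V - E + F = 2
Gauss-Bonnet: total defect = 2*pi*chi = 4*pi; visible defects sum to (13/4)*pi


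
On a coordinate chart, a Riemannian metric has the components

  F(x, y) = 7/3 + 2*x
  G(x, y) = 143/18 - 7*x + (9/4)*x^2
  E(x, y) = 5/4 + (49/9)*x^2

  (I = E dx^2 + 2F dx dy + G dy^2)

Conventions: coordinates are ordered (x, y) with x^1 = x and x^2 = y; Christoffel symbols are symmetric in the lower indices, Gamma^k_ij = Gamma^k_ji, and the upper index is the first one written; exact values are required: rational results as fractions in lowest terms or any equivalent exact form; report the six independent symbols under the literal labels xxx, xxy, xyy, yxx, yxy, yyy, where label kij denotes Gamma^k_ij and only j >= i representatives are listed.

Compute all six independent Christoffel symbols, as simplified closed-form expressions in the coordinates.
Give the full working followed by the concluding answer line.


E = 5/4 + (49/9)*x^2; F = 7/3 + 2*x; G = 143/18 - 7*x + (9/4)*x^2
Gamma^k_ij = (1/2) g^{kl} (d_i g_jl + d_j g_il - d_l g_ij), with g^inv = (1/(EG-F^2)) [[G, -F], [-F, E]]
first partials: E_x = (98/9)*x, E_y = 0, F_x = 2, F_y = 0, G_x = -7 + (9/2)*x, G_y = 0
D = EG - F^2 = 323/72 - (217/12)*x + (54517/1296)*x^2 - (343/9)*x^3 + (49/4)*x^4
expanded: Gamma^x_xx = (G E_x - 2F F_x + F E_y)/(2D), Gamma^x_xy = (G E_y - F G_x)/(2D), Gamma^x_yy = (2G F_y - G G_x - F G_y)/(2D), Gamma^y_xx = (2E F_x - E E_y - F E_x)/(2D), Gamma^y_xy = (E G_x - F E_y)/(2D), Gamma^y_yy = (E G_y - 2F F_y + F G_x)/(2D); substitute and cancel common factors

Answer: Gamma_xxx = (15876*x^3 - 49392*x^2 + 50872*x - 6048)/(15876*x^4 - 49392*x^3 + 54517*x^2 - 23436*x + 5814), Gamma_xxy = (-5832*x^2 + 2268*x + 10584)/(15876*x^4 - 49392*x^3 + 54517*x^2 - 23436*x + 5814), Gamma_xyy = (-6561*x^3 + 30618*x^2 - 54918*x + 36036)/(15876*x^4 - 49392*x^3 + 54517*x^2 - 23436*x + 5814), Gamma_yxx = (3240 - 16464*x)/(15876*x^4 - 49392*x^3 + 54517*x^2 - 23436*x + 5814), Gamma_yxy = (15876*x^3 - 24696*x^2 + 3645*x - 5670)/(15876*x^4 - 49392*x^3 + 54517*x^2 - 23436*x + 5814), Gamma_yyy = (5832*x^2 - 2268*x - 10584)/(15876*x^4 - 49392*x^3 + 54517*x^2 - 23436*x + 5814)


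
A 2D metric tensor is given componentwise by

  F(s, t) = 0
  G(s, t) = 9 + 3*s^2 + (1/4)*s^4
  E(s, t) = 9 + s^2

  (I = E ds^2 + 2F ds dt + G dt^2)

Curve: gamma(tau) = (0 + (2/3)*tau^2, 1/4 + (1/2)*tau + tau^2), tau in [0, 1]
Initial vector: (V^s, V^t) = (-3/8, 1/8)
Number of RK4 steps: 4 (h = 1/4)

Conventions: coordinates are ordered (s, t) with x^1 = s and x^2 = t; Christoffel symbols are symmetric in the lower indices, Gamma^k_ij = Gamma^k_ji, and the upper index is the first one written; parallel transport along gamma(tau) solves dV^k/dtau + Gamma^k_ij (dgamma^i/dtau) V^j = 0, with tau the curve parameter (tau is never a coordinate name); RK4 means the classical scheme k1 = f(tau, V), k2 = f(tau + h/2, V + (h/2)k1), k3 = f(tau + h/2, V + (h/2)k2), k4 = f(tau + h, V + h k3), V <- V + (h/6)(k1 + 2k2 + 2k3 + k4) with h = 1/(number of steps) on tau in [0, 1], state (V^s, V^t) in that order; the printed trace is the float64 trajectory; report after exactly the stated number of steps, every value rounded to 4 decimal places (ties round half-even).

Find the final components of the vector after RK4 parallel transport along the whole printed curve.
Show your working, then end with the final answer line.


gamma'(tau) = ((4/3)*tau, 1/2 + 2*tau); f(tau, V)^k = -Gamma^k_ij(gamma(tau)) gamma'^i(tau) V^j; h = 1/4; intermediate values shown to 6 dp
curve data and Christoffel symbols at the stage parameters:
  tau = 0.000000: gamma = (0.000000, 0.250000), gamma' = (0.000000, 0.500000); Gamma_sss = 0.000000, Gamma_sst = 0.000000, Gamma_stt = 0.000000, Gamma_tss = 0.000000, Gamma_tst = 0.000000, Gamma_ttt = 0.000000
  tau = 0.125000: gamma = (0.010417, 0.328125), gamma' = (0.166667, 0.750000); Gamma_sss = 0.001157, Gamma_sst = 0.000000, Gamma_stt = -0.003472, Gamma_tss = 0.000000, Gamma_tst = 0.003472, Gamma_ttt = 0.000000
  tau = 0.250000: gamma = (0.041667, 0.437500), gamma' = (0.333333, 1.000000); Gamma_sss = 0.004629, Gamma_sst = 0.000000, Gamma_stt = -0.013890, Gamma_tss = 0.000000, Gamma_tst = 0.013885, Gamma_ttt = 0.000000
  tau = 0.375000: gamma = (0.093750, 0.578125), gamma' = (0.500000, 1.250000); Gamma_sss = 0.010407, Gamma_sst = 0.000000, Gamma_stt = -0.031265, Gamma_tss = 0.000000, Gamma_tst = 0.031204, Gamma_ttt = 0.000000
  tau = 0.500000: gamma = (0.166667, 0.750000), gamma' = (0.666667, 1.500000); Gamma_sss = 0.018462, Gamma_sst = 0.000000, Gamma_stt = -0.055641, Gamma_tss = 0.000000, Gamma_tst = 0.055300, Gamma_ttt = 0.000000
  tau = 0.625000: gamma = (0.260417, 0.953125), gamma' = (0.833333, 1.750000); Gamma_sss = 0.028719, Gamma_sst = 0.000000, Gamma_stt = -0.087130, Gamma_tss = 0.000000, Gamma_tst = 0.085835, Gamma_ttt = 0.000000
  tau = 0.750000: gamma = (0.375000, 1.187500), gamma' = (1.000000, 2.000000); Gamma_sss = 0.041026, Gamma_sst = 0.000000, Gamma_stt = -0.125962, Gamma_tss = 0.000000, Gamma_tst = 0.122137, Gamma_ttt = 0.000000
  tau = 0.875000: gamma = (0.510417, 1.453125), gamma' = (1.166667, 2.250000); Gamma_sss = 0.055117, Gamma_sst = 0.000000, Gamma_stt = -0.172532, Gamma_tss = 0.000000, Gamma_tst = 0.163059, Gamma_ttt = 0.000000
  tau = 1.000000: gamma = (0.666667, 1.750000), gamma' = (1.333333, 2.500000); Gamma_sss = 0.070588, Gamma_sst = 0.000000, Gamma_stt = -0.227451, Gamma_tss = 0.000000, Gamma_tst = 0.206897, Gamma_ttt = 0.000000
step 0: V^s = -0.3750, V^t = 0.1250
step 1: k1 = (0.000000, 0.000000), k2 = (0.000398, 0.000904), k3 = (0.000398, 0.000904), k4 = (0.002318, 0.004626); V <- V + (h/6)(k1 + 2k2 + 2k3 + k4): V^s = -0.3748, V^t = 0.1253
step 2: k1 = (0.002319, 0.004624), k2 = (0.006870, 0.012645), k3 = (0.006906, 0.012607), k4 = (0.015317, 0.026212); V <- V + (h/6)(k1 + 2k2 + 2k3 + k4): V^s = -0.3730, V^t = 0.1287
step 3: k1 = (0.015334, 0.026190), k2 = (0.029008, 0.046292), k3 = (0.029350, 0.045855), k4 = (0.050318, 0.072188); V <- V + (h/6)(k1 + 2k2 + 2k3 + k4): V^s = -0.3654, V^t = 0.1405
step 4: k1 = (0.050387, 0.072086), k2 = (0.081132, 0.103287), k3 = (0.082399, 0.101135), k4 = (0.126723, 0.132585); V <- V + (h/6)(k1 + 2k2 + 2k3 + k4): V^s = -0.3443, V^t = 0.1661

Answer: V^s = -0.3443, V^t = 0.1661


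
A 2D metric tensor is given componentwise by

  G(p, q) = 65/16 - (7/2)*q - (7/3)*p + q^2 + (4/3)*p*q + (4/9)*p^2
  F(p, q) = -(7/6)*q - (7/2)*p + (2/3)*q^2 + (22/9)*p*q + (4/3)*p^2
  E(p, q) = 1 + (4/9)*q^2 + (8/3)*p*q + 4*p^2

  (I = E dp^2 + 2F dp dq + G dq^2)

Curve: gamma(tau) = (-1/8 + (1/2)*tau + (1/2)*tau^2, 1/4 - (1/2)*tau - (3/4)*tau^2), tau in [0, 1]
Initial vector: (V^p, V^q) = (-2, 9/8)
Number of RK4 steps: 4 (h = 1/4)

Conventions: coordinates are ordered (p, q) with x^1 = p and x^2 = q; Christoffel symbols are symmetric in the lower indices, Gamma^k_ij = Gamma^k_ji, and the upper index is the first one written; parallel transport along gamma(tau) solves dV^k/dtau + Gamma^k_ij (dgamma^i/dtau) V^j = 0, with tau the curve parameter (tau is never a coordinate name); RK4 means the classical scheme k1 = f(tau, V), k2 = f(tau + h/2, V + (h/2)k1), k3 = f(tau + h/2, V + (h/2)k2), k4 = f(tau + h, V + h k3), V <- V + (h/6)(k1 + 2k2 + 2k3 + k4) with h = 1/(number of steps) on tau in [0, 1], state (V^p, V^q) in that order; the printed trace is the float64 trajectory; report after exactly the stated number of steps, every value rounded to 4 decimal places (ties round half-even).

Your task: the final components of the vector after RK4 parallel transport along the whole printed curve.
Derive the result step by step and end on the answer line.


gamma'(tau) = (1/2 + tau, -1/2 - (3/2)*tau); f(tau, V)^k = -Gamma^k_ij(gamma(tau)) gamma'^i(tau) V^j; h = 1/4; intermediate values shown to 6 dp
curve data and Christoffel symbols at the stage parameters:
  tau = 0.000000: gamma = (-0.125000, 0.250000), gamma' = (0.500000, -0.500000); Gamma_ppp = -0.047431, Gamma_ppq = -0.015810, Gamma_pqq = -0.023715, Gamma_qpp = -0.901186, Gamma_qpq = -0.300395, Gamma_qqq = -0.450593
  tau = 0.125000: gamma = (-0.054688, 0.175781), gamma' = (0.625000, -0.687500); Gamma_ppp = 0.004347, Gamma_ppq = 0.001449, Gamma_pqq = 0.002174, Gamma_qpp = -0.896229, Gamma_qpq = -0.298743, Gamma_qqq = -0.448115
  tau = 0.250000: gamma = (0.031250, 0.078125), gamma' = (0.750000, -0.875000); Gamma_ppp = 0.061290, Gamma_ppq = 0.020430, Gamma_pqq = 0.030645, Gamma_qpp = -0.883130, Gamma_qpq = -0.294377, Gamma_qqq = -0.441565
  tau = 0.375000: gamma = (0.132812, -0.042969), gamma' = (0.875000, -1.062500); Gamma_ppp = 0.119649, Gamma_ppq = 0.039883, Gamma_pqq = 0.059825, Gamma_qpp = -0.860554, Gamma_qpq = -0.286851, Gamma_qqq = -0.430277
  tau = 0.500000: gamma = (0.250000, -0.187500), gamma' = (1.000000, -1.250000); Gamma_ppp = 0.175378, Gamma_ppq = 0.058459, Gamma_pqq = 0.087689, Gamma_qpp = -0.828174, Gamma_qpq = -0.276058, Gamma_qqq = -0.414087
  tau = 0.625000: gamma = (0.382812, -0.355469), gamma' = (1.125000, -1.437500); Gamma_ppp = 0.224816, Gamma_ppq = 0.074939, Gamma_pqq = 0.112408, Gamma_qpp = -0.786854, Gamma_qpq = -0.262285, Gamma_qqq = -0.393427
  tau = 0.750000: gamma = (0.531250, -0.546875), gamma' = (1.250000, -1.625000); Gamma_ppp = 0.265307, Gamma_ppq = 0.088436, Gamma_pqq = 0.132653, Gamma_qpp = -0.738503, Gamma_qpq = -0.246168, Gamma_qqq = -0.369252
  tau = 0.875000: gamma = (0.695312, -0.761719), gamma' = (1.375000, -1.812500); Gamma_ppp = 0.295532, Gamma_ppq = 0.098511, Gamma_pqq = 0.147766, Gamma_qpp = -0.685653, Gamma_qpq = -0.228551, Gamma_qqq = -0.342826
  tau = 1.000000: gamma = (0.875000, -1.000000), gamma' = (1.500000, -2.000000); Gamma_ppp = 0.315470, Gamma_ppq = 0.105157, Gamma_pqq = 0.157735, Gamma_qpp = -0.630940, Gamma_qpq = -0.210313, Gamma_qqq = -0.315470
step 0: V^p = -2.0000, V^q = 1.1250
step 1: k1 = (-0.036067, -0.685277), k2 = (0.004061, -0.837253), k3 = (0.004041, -0.833168), k4 = (0.066689, -0.960922); V <- V + (h/6)(k1 + 2k2 + 2k3 + k4): V^p = -1.9980, V^q = 0.9172
step 2: k1 = (0.066668, -0.960624), k2 = (0.146844, -1.056149), k3 = (0.145877, -1.049195), k4 = (0.234177, -1.105836); V <- V + (h/6)(k1 + 2k2 + 2k3 + k4): V^p = -1.9611, V^q = 0.6557
step 3: k1 = (0.234168, -1.105795), k2 = (0.320479, -1.121677), k3 = (0.318759, -1.115658), k4 = (0.393134, -1.094320); V <- V + (h/6)(k1 + 2k2 + 2k3 + k4): V^p = -1.8817, V^q = 0.3775
step 4: k1 = (0.393271, -1.094701), k2 = (0.449330, -1.042473), k3 = (0.448598, -1.040774), k4 = (0.483714, -0.967428); V <- V + (h/6)(k1 + 2k2 + 2k3 + k4): V^p = -1.7703, V^q = 0.1180

Answer: V^p = -1.7703, V^q = 0.1180


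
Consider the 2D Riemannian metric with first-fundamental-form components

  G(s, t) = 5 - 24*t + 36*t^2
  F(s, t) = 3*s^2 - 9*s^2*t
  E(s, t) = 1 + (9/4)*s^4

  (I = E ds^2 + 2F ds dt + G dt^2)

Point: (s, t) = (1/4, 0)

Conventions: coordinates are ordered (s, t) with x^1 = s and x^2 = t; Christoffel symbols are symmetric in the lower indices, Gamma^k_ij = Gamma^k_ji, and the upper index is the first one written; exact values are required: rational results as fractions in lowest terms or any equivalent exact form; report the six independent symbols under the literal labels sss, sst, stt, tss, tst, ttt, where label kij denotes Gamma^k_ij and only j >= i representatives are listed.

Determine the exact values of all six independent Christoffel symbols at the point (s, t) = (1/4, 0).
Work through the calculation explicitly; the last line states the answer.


E = 1033/1024, F = 3/16, G = 5 at the point
E_s = 9/64, E_t = 0, F_s = 3/2, F_t = -9/16, G_s = 0, G_t = -24
EG - F^2 = 5129/1024;  g^inv = (1024/5129) * [[5, -3/16], [-3/16, 1033/1024]]
first-kind symbols [ij,l] = (1/2)(d_i g_jl + d_j g_il - d_l g_ij): [ss,s] = E_s/2 = 9/128, [ss,t] = F_s - E_t/2 = 3/2, [st,s] = E_t/2 = 0, [st,t] = G_s/2 = 0, [tt,s] = F_t - G_s/2 = -9/16, [tt,t] = G_t/2 = -12
Gamma^s_ij = (G*[ij,s] - F*[ij,t])/(EG - F^2), Gamma^t_ij = (E*[ij,t] - F*[ij,s])/(EG - F^2)

Answer: Gamma_sss = 72/5129, Gamma_sst = 0, Gamma_stt = -576/5129, Gamma_tss = 1536/5129, Gamma_tst = 0, Gamma_ttt = -12288/5129


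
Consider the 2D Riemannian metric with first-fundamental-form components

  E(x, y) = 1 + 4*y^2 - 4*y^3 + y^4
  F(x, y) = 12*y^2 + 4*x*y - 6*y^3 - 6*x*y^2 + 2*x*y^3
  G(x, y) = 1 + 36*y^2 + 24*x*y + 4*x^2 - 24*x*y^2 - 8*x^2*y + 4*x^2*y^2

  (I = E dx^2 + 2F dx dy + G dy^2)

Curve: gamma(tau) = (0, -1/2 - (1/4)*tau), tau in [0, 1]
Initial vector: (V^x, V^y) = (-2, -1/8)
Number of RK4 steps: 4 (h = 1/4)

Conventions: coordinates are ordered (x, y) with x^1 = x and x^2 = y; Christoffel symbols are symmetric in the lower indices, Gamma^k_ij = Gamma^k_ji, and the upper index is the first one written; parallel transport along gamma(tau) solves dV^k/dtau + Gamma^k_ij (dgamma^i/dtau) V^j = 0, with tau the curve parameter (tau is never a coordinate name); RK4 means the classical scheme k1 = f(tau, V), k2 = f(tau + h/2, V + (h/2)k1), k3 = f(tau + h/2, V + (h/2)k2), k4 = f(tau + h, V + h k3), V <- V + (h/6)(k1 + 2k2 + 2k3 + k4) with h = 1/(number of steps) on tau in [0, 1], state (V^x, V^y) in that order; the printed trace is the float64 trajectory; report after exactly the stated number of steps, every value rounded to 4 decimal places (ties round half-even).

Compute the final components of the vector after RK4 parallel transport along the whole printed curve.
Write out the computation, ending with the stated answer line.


gamma'(tau) = (0, -1/4); f(tau, V)^k = -Gamma^k_ij(gamma(tau)) gamma'^i(tau) V^j; h = 1/4; intermediate values shown to 6 dp
curve data and Christoffel symbols at the stage parameters:
  tau = 0.000000: gamma = (0.000000, -0.500000), gamma' = (0.000000, -0.250000); Gamma_xxx = 0.000000, Gamma_xxy = -0.324324, Gamma_xyy = -0.648649, Gamma_yxx = 0.000000, Gamma_yxy = -0.778378, Gamma_yyy = -1.556757
  tau = 0.125000: gamma = (0.000000, -0.531250), gamma' = (0.000000, -0.250000); Gamma_xxx = 0.000000, Gamma_xxy = -0.317557, Gamma_xyy = -0.622153, Gamma_yxx = 0.000000, Gamma_yxy = -0.752729, Gamma_yyy = -1.474733
  tau = 0.250000: gamma = (0.000000, -0.562500), gamma' = (0.000000, -0.250000); Gamma_xxx = 0.000000, Gamma_xxy = -0.311329, Gamma_xyy = -0.597752, Gamma_yxx = 0.000000, Gamma_yxy = -0.728966, Gamma_yyy = -1.399614
  tau = 0.375000: gamma = (0.000000, -0.593750), gamma' = (0.000000, -0.250000); Gamma_xxx = 0.000000, Gamma_xxy = -0.305599, Gamma_xyy = -0.575245, Gamma_yxx = 0.000000, Gamma_yxy = -0.706928, Gamma_yyy = -1.330687
  tau = 0.500000: gamma = (0.000000, -0.625000), gamma' = (0.000000, -0.250000); Gamma_xxx = 0.000000, Gamma_xxy = -0.300326, Gamma_xyy = -0.554448, Gamma_yxx = 0.000000, Gamma_yxy = -0.686459, Gamma_yyy = -1.267309
  tau = 0.625000: gamma = (0.000000, -0.656250), gamma' = (0.000000, -0.250000); Gamma_xxx = 0.000000, Gamma_xxy = -0.295470, Gamma_xyy = -0.535191, Gamma_yxx = 0.000000, Gamma_yxy = -0.667415, Gamma_yyy = -1.208902
  tau = 0.750000: gamma = (0.000000, -0.687500), gamma' = (0.000000, -0.250000); Gamma_xxx = 0.000000, Gamma_xxy = -0.290994, Gamma_xyy = -0.517322, Gamma_yxx = 0.000000, Gamma_yxy = -0.649661, Gamma_yyy = -1.154952
  tau = 0.875000: gamma = (0.000000, -0.718750), gamma' = (0.000000, -0.250000); Gamma_xxx = 0.000000, Gamma_xxy = -0.286863, Gamma_xyy = -0.500706, Gamma_yxx = 0.000000, Gamma_yxy = -0.633076, Gamma_yyy = -1.105006
  tau = 1.000000: gamma = (0.000000, -0.750000), gamma' = (0.000000, -0.250000); Gamma_xxx = 0.000000, Gamma_xxy = -0.283045, Gamma_xyy = -0.485220, Gamma_yxx = 0.000000, Gamma_yxy = -0.617552, Gamma_yyy = -1.058661
step 0: V^x = -2.0000, V^y = -0.1250
step 1: k1 = (0.182432, 0.437838), k2 = (0.167898, 0.397980), k3 = (0.168817, 0.400159), k4 = (0.156110, 0.365525); V <- V + (h/6)(k1 + 2k2 + 2k3 + k4): V^x = -1.9578, V^y = -0.0250
step 2: k1 = (0.156121, 0.365551), k2 = (0.145113, 0.335684), k3 = (0.145755, 0.337169), k4 = (0.136045, 0.310959); V <- V + (h/6)(k1 + 2k2 + 2k3 + k4): V^x = -1.9214, V^y = 0.0592
step 3: k1 = (0.136051, 0.310974), k2 = (0.127547, 0.288106), k3 = (0.128008, 0.289147), k4 = (0.120441, 0.268892); V <- V + (h/6)(k1 + 2k2 + 2k3 + k4): V^x = -1.8894, V^y = 0.1315
step 4: k1 = (0.120446, 0.268902), k2 = (0.113753, 0.251042), k3 = (0.114093, 0.251791), k4 = (0.108092, 0.235837); V <- V + (h/6)(k1 + 2k2 + 2k3 + k4): V^x = -1.8609, V^y = 0.1944

Answer: V^x = -1.8609, V^y = 0.1944


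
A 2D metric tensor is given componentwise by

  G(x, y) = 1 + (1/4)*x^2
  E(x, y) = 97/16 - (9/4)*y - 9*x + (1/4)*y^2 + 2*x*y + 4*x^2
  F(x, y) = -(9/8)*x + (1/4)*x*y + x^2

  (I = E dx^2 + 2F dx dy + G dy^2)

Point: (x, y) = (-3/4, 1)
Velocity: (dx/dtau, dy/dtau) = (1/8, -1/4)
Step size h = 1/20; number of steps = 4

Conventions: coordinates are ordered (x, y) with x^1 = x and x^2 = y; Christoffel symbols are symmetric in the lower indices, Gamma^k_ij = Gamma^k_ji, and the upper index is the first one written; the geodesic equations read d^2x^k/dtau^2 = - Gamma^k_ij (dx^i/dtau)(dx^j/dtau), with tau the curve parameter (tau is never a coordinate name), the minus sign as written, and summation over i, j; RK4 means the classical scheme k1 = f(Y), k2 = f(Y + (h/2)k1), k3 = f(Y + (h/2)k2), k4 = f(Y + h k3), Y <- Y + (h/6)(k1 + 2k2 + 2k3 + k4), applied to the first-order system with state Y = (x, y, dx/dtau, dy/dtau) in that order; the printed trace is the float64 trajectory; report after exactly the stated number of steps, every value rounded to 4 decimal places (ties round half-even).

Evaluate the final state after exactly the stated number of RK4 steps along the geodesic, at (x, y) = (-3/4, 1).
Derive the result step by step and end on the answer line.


f(Y) = (dx/dtau, dy/dtau, -Gamma^x_ij Y'^i Y'^j, -Gamma^y_ij Y'^i Y'^j) with the Gammas evaluated at the stage position; h = 0.050000; intermediate values shown to 6 dp
step 0: x = -0.7500, y = 1.0000, dx/dtau = 0.1250, dy/dtau = -0.2500
step 1:
  k1: at (x, y) = (-0.750000, 1.000000), (dx/dtau, dy/dtau) = (0.125000, -0.250000); Gamma_xxx = -0.555407, Gamma_xxy = -0.138852, Gamma_xyy = 0.000000, Gamma_yxx = -0.064085, Gamma_yxy = -0.016021, Gamma_yyy = 0.000000; k1 = (0.125000, -0.250000, 0.000000, 0.000000)
  k2: at (x, y) = (-0.746875, 0.993750), (dx/dtau, dy/dtau) = (0.125000, -0.250000); Gamma_xxx = -0.555893, Gamma_xxy = -0.138973, Gamma_xyy = 0.000000, Gamma_yxx = -0.063936, Gamma_yxy = -0.015984, Gamma_yyy = 0.000000; k2 = (0.125000, -0.250000, 0.000000, 0.000000)
  k3: at (x, y) = (-0.746875, 0.993750), (dx/dtau, dy/dtau) = (0.125000, -0.250000); Gamma_xxx = -0.555893, Gamma_xxy = -0.138973, Gamma_xyy = 0.000000, Gamma_yxx = -0.063936, Gamma_yxy = -0.015984, Gamma_yyy = 0.000000; k3 = (0.125000, -0.250000, 0.000000, 0.000000)
  k4: at (x, y) = (-0.743750, 0.987500), (dx/dtau, dy/dtau) = (0.125000, -0.250000); Gamma_xxx = -0.556380, Gamma_xxy = -0.139095, Gamma_xyy = 0.000000, Gamma_yxx = -0.063785, Gamma_yxy = -0.015946, Gamma_yyy = 0.000000; k4 = (0.125000, -0.250000, 0.000000, 0.000000)
  Y <- Y + (h/6)(k1 + 2k2 + 2k3 + k4): x = -0.7438, y = 0.9875, dx/dtau = 0.1250, dy/dtau = -0.2500
step 2:
  k1: at (x, y) = (-0.743750, 0.987500), (dx/dtau, dy/dtau) = (0.125000, -0.250000); Gamma_xxx = -0.556380, Gamma_xxy = -0.139095, Gamma_xyy = 0.000000, Gamma_yxx = -0.063785, Gamma_yxy = -0.015946, Gamma_yyy = 0.000000; k1 = (0.125000, -0.250000, 0.000000, 0.000000)
  k2: at (x, y) = (-0.740625, 0.981250), (dx/dtau, dy/dtau) = (0.125000, -0.250000); Gamma_xxx = -0.556867, Gamma_xxy = -0.139217, Gamma_xyy = 0.000000, Gamma_yxx = -0.063634, Gamma_yxy = -0.015909, Gamma_yyy = 0.000000; k2 = (0.125000, -0.250000, 0.000000, 0.000000)
  k3: at (x, y) = (-0.740625, 0.981250), (dx/dtau, dy/dtau) = (0.125000, -0.250000); Gamma_xxx = -0.556867, Gamma_xxy = -0.139217, Gamma_xyy = 0.000000, Gamma_yxx = -0.063634, Gamma_yxy = -0.015909, Gamma_yyy = 0.000000; k3 = (0.125000, -0.250000, 0.000000, 0.000000)
  k4: at (x, y) = (-0.737500, 0.975000), (dx/dtau, dy/dtau) = (0.125000, -0.250000); Gamma_xxx = -0.557354, Gamma_xxy = -0.139339, Gamma_xyy = 0.000000, Gamma_yxx = -0.063482, Gamma_yxy = -0.015871, Gamma_yyy = 0.000000; k4 = (0.125000, -0.250000, 0.000000, 0.000000)
  Y <- Y + (h/6)(k1 + 2k2 + 2k3 + k4): x = -0.7375, y = 0.9750, dx/dtau = 0.1250, dy/dtau = -0.2500
step 3:
  k1: at (x, y) = (-0.737500, 0.975000), (dx/dtau, dy/dtau) = (0.125000, -0.250000); Gamma_xxx = -0.557354, Gamma_xxy = -0.139339, Gamma_xyy = 0.000000, Gamma_yxx = -0.063482, Gamma_yxy = -0.015871, Gamma_yyy = 0.000000; k1 = (0.125000, -0.250000, 0.000000, 0.000000)
  k2: at (x, y) = (-0.734375, 0.968750), (dx/dtau, dy/dtau) = (0.125000, -0.250000); Gamma_xxx = -0.557843, Gamma_xxy = -0.139461, Gamma_xyy = 0.000000, Gamma_yxx = -0.063330, Gamma_yxy = -0.015832, Gamma_yyy = 0.000000; k2 = (0.125000, -0.250000, 0.000000, 0.000000)
  k3: at (x, y) = (-0.734375, 0.968750), (dx/dtau, dy/dtau) = (0.125000, -0.250000); Gamma_xxx = -0.557843, Gamma_xxy = -0.139461, Gamma_xyy = 0.000000, Gamma_yxx = -0.063330, Gamma_yxy = -0.015832, Gamma_yyy = 0.000000; k3 = (0.125000, -0.250000, 0.000000, 0.000000)
  k4: at (x, y) = (-0.731250, 0.962500), (dx/dtau, dy/dtau) = (0.125000, -0.250000); Gamma_xxx = -0.558332, Gamma_xxy = -0.139583, Gamma_xyy = 0.000000, Gamma_yxx = -0.063177, Gamma_yxy = -0.015794, Gamma_yyy = 0.000000; k4 = (0.125000, -0.250000, 0.000000, 0.000000)
  Y <- Y + (h/6)(k1 + 2k2 + 2k3 + k4): x = -0.7313, y = 0.9625, dx/dtau = 0.1250, dy/dtau = -0.2500
step 4:
  k1: at (x, y) = (-0.731250, 0.962500), (dx/dtau, dy/dtau) = (0.125000, -0.250000); Gamma_xxx = -0.558332, Gamma_xxy = -0.139583, Gamma_xyy = 0.000000, Gamma_yxx = -0.063177, Gamma_yxy = -0.015794, Gamma_yyy = 0.000000; k1 = (0.125000, -0.250000, 0.000000, 0.000000)
  k2: at (x, y) = (-0.728125, 0.956250), (dx/dtau, dy/dtau) = (0.125000, -0.250000); Gamma_xxx = -0.558821, Gamma_xxy = -0.139705, Gamma_xyy = 0.000000, Gamma_yxx = -0.063023, Gamma_yxy = -0.015756, Gamma_yyy = 0.000000; k2 = (0.125000, -0.250000, 0.000000, 0.000000)
  k3: at (x, y) = (-0.728125, 0.956250), (dx/dtau, dy/dtau) = (0.125000, -0.250000); Gamma_xxx = -0.558821, Gamma_xxy = -0.139705, Gamma_xyy = 0.000000, Gamma_yxx = -0.063023, Gamma_yxy = -0.015756, Gamma_yyy = 0.000000; k3 = (0.125000, -0.250000, 0.000000, 0.000000)
  k4: at (x, y) = (-0.725000, 0.950000), (dx/dtau, dy/dtau) = (0.125000, -0.250000); Gamma_xxx = -0.559312, Gamma_xxy = -0.139828, Gamma_xyy = 0.000000, Gamma_yxx = -0.062868, Gamma_yxy = -0.015717, Gamma_yyy = 0.000000; k4 = (0.125000, -0.250000, 0.000000, 0.000000)
  Y <- Y + (h/6)(k1 + 2k2 + 2k3 + k4): x = -0.7250, y = 0.9500, dx/dtau = 0.1250, dy/dtau = -0.2500

Answer: x = -0.7250, y = 0.9500, dx/dtau = 0.1250, dy/dtau = -0.2500
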